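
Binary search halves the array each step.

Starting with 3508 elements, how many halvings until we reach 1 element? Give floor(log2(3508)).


3508 / 2 = 1754
1754 / 2 = 877
877 / 2 = 438
438 / 2 = 219
219 / 2 = 109
109 / 2 = 54
54 / 2 = 27
27 / 2 = 13
13 / 2 = 6
6 / 2 = 3
3 / 2 = 1
Reached 1 after 11 halvings

11


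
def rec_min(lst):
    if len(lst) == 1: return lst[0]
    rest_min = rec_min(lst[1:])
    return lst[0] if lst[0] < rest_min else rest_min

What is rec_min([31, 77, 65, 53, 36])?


rec_min([31, 77, 65, 53, 36]): compare 31 with rec_min([77, 65, 53, 36])
rec_min([77, 65, 53, 36]): compare 77 with rec_min([65, 53, 36])
rec_min([65, 53, 36]): compare 65 with rec_min([53, 36])
rec_min([53, 36]): compare 53 with rec_min([36])
rec_min([36]) = 36  (base case)
Compare 53 with 36 -> 36
Compare 65 with 36 -> 36
Compare 77 with 36 -> 36
Compare 31 with 36 -> 31

31


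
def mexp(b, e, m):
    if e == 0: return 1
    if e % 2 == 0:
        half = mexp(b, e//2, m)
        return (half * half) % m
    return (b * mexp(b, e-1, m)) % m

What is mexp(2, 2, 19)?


mexp(2, 2, 19): e is even, compute mexp(2, 1, 19)
  mexp(2, 1, 19): e is odd, compute mexp(2, 0, 19)
    mexp(2, 0, 19) = 1
  (2 * 1) % 19 = 2
half=2, (2*2) % 19 = 4

4


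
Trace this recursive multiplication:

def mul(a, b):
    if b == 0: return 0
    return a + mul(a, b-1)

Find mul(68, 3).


mul(68, 3) = 68 + mul(68, 2)
mul(68, 2) = 68 + mul(68, 1)
mul(68, 1) = 68 + mul(68, 0)
mul(68, 0) = 0  (base case)
Total: 68 + 68 + 68 + 0 = 204

204


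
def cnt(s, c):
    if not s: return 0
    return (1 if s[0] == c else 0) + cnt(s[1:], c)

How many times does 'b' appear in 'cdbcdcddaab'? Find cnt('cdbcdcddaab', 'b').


s[0]='c' != 'b' -> 0
s[0]='d' != 'b' -> 0
s[0]='b' == 'b' -> 1
s[0]='c' != 'b' -> 0
s[0]='d' != 'b' -> 0
s[0]='c' != 'b' -> 0
s[0]='d' != 'b' -> 0
s[0]='d' != 'b' -> 0
s[0]='a' != 'b' -> 0
s[0]='a' != 'b' -> 0
s[0]='b' == 'b' -> 1
Sum: 0 + 0 + 1 + 0 + 0 + 0 + 0 + 0 + 0 + 0 + 1 = 2

2


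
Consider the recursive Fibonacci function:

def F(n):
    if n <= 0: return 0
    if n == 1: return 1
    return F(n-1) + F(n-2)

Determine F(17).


Computing F(17) bottom-up:
F(0) = 0
F(1) = 1
F(2) = F(1) + F(0) = 1 + 0 = 1
F(3) = F(2) + F(1) = 1 + 1 = 2
F(4) = F(3) + F(2) = 2 + 1 = 3
F(5) = F(4) + F(3) = 3 + 2 = 5
F(6) = F(5) + F(4) = 5 + 3 = 8
F(7) = F(6) + F(5) = 8 + 5 = 13
F(8) = F(7) + F(6) = 13 + 8 = 21
F(9) = F(8) + F(7) = 21 + 13 = 34
F(10) = F(9) + F(8) = 34 + 21 = 55
F(11) = F(10) + F(9) = 55 + 34 = 89
F(12) = F(11) + F(10) = 89 + 55 = 144
F(13) = F(12) + F(11) = 144 + 89 = 233
F(14) = F(13) + F(12) = 233 + 144 = 377
F(15) = F(14) + F(13) = 377 + 233 = 610
F(16) = F(15) + F(14) = 610 + 377 = 987
F(17) = F(16) + F(15) = 987 + 610 = 1597

1597


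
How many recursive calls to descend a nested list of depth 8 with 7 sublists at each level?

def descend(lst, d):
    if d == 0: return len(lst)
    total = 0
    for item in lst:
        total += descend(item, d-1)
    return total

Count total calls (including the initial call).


At depth 0 (root): 1 call
At depth 1: each of 1 parents calls descend on 7 children = 7 calls
At depth 2: each of 7 parents calls descend on 7 children = 49 calls
At depth 3: each of 49 parents calls descend on 7 children = 343 calls
At depth 4: each of 343 parents calls descend on 7 children = 2401 calls
At depth 5: each of 2401 parents calls descend on 7 children = 16807 calls
At depth 6: each of 16807 parents calls descend on 7 children = 117649 calls
At depth 7: each of 117649 parents calls descend on 7 children = 823543 calls
At depth 8: each of 823543 parents calls descend on 7 children = 5764801 calls
Total: 1 + 7 + 49 + 343 + 2401 + 16807 + 117649 + 823543 + 5764801 = 6725601

6725601


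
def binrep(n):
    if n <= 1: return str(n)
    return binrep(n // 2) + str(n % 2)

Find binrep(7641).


binrep(7641) = binrep(3820) + '1'
binrep(3820) = binrep(1910) + '0'
binrep(1910) = binrep(955) + '0'
binrep(955) = binrep(477) + '1'
binrep(477) = binrep(238) + '1'
binrep(238) = binrep(119) + '0'
binrep(119) = binrep(59) + '1'
binrep(59) = binrep(29) + '1'
binrep(29) = binrep(14) + '1'
binrep(14) = binrep(7) + '0'
binrep(7) = binrep(3) + '1'
binrep(3) = binrep(1) + '1'
binrep(1) = '1'  (base case)
Concatenating: '1' + '1' + '1' + '0' + '1' + '1' + '1' + '0' + '1' + '1' + '0' + '0' + '1' = '1110111011001'

1110111011001


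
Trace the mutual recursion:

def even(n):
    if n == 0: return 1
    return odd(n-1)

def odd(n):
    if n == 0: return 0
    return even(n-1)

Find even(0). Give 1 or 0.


even(0) = 1  (base case)
Result: 1

1


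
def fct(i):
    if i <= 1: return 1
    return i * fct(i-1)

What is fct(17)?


fct(17)
= 17 * fct(16)
= 17 * 16 * fct(15)
= 17 * 16 * 15 * fct(14)
= 17 * 16 * 15 * 14 * fct(13)
= 17 * 16 * 15 * 14 * 13 * fct(12)
= 17 * 16 * 15 * 14 * 13 * 12 * fct(11)
= 17 * 16 * 15 * 14 * 13 * 12 * 11 * fct(10)
= 17 * 16 * 15 * 14 * 13 * 12 * 11 * 10 * fct(9)
= 17 * 16 * 15 * 14 * 13 * 12 * 11 * 10 * 9 * fct(8)
= 17 * 16 * 15 * 14 * 13 * 12 * 11 * 10 * 9 * 8 * fct(7)
= 17 * 16 * 15 * 14 * 13 * 12 * 11 * 10 * 9 * 8 * 7 * fct(6)
= 17 * 16 * 15 * 14 * 13 * 12 * 11 * 10 * 9 * 8 * 7 * 6 * fct(5)
= 17 * 16 * 15 * 14 * 13 * 12 * 11 * 10 * 9 * 8 * 7 * 6 * 5 * fct(4)
= 17 * 16 * 15 * 14 * 13 * 12 * 11 * 10 * 9 * 8 * 7 * 6 * 5 * 4 * fct(3)
= 17 * 16 * 15 * 14 * 13 * 12 * 11 * 10 * 9 * 8 * 7 * 6 * 5 * 4 * 3 * fct(2)
= 17 * 16 * 15 * 14 * 13 * 12 * 11 * 10 * 9 * 8 * 7 * 6 * 5 * 4 * 3 * 2 * fct(1)
= 17 * 16 * 15 * 14 * 13 * 12 * 11 * 10 * 9 * 8 * 7 * 6 * 5 * 4 * 3 * 2 * 1
= 355687428096000

355687428096000


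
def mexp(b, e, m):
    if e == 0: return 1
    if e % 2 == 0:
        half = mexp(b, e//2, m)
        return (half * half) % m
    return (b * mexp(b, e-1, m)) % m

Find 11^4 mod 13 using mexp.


mexp(11, 4, 13): e is even, compute mexp(11, 2, 13)
  mexp(11, 2, 13): e is even, compute mexp(11, 1, 13)
    mexp(11, 1, 13): e is odd, compute mexp(11, 0, 13)
      mexp(11, 0, 13) = 1
    (11 * 1) % 13 = 11
  half=11, (11*11) % 13 = 4
half=4, (4*4) % 13 = 3

3


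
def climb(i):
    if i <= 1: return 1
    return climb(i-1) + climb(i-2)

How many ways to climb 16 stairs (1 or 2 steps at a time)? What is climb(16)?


Building up from base cases:
climb(0) = 1
climb(1) = 1
climb(2) = climb(1) + climb(0) = 1 + 1 = 2
climb(3) = climb(2) + climb(1) = 2 + 1 = 3
climb(4) = climb(3) + climb(2) = 3 + 2 = 5
climb(5) = climb(4) + climb(3) = 5 + 3 = 8
climb(6) = climb(5) + climb(4) = 8 + 5 = 13
climb(7) = climb(6) + climb(5) = 13 + 8 = 21
climb(8) = climb(7) + climb(6) = 21 + 13 = 34
climb(9) = climb(8) + climb(7) = 34 + 21 = 55
climb(10) = climb(9) + climb(8) = 55 + 34 = 89
climb(11) = climb(10) + climb(9) = 89 + 55 = 144
climb(12) = climb(11) + climb(10) = 144 + 89 = 233
climb(13) = climb(12) + climb(11) = 233 + 144 = 377
climb(14) = climb(13) + climb(12) = 377 + 233 = 610
climb(15) = climb(14) + climb(13) = 610 + 377 = 987
climb(16) = climb(15) + climb(14) = 987 + 610 = 1597

1597


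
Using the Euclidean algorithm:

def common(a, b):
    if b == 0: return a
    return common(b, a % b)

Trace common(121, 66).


common(121, 66) = common(66, 55)
common(66, 55) = common(55, 11)
common(55, 11) = common(11, 0)
common(11, 0) = 11  (base case)

11


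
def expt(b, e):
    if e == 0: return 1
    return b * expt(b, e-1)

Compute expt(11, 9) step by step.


expt(11, 9)
= 11 * expt(11, 8)
= 11 * 11 * expt(11, 7)
= 11 * 11 * 11 * expt(11, 6)
= 11 * 11 * 11 * 11 * expt(11, 5)
= 11 * 11 * 11 * 11 * 11 * expt(11, 4)
= 11 * 11 * 11 * 11 * 11 * 11 * expt(11, 3)
= 11 * 11 * 11 * 11 * 11 * 11 * 11 * expt(11, 2)
= 11 * 11 * 11 * 11 * 11 * 11 * 11 * 11 * expt(11, 1)
= 11 * 11 * 11 * 11 * 11 * 11 * 11 * 11 * 11 * expt(11, 0)
= 11 * 11 * 11 * 11 * 11 * 11 * 11 * 11 * 11 * 1
= 2357947691

2357947691


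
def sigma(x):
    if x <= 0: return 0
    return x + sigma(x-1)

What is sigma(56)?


sigma(56)
= 56 + 55 + 54 + 53 + 52 + 51 + 50 + 49 + 48 + 47 + 46 + 45 + 44 + 43 + 42 + 41 + 40 + 39 + 38 + 37 + 36 + 35 + 34 + 33 + 32 + 31 + 30 + 29 + 28 + 27 + 26 + 25 + 24 + 23 + 22 + 21 + 20 + 19 + 18 + 17 + 16 + 15 + 14 + 13 + 12 + 11 + 10 + 9 + 8 + 7 + 6 + 5 + 4 + 3 + 2 + 1 + sigma(0)
= 56 + 55 + 54 + 53 + 52 + 51 + 50 + 49 + 48 + 47 + 46 + 45 + 44 + 43 + 42 + 41 + 40 + 39 + 38 + 37 + 36 + 35 + 34 + 33 + 32 + 31 + 30 + 29 + 28 + 27 + 26 + 25 + 24 + 23 + 22 + 21 + 20 + 19 + 18 + 17 + 16 + 15 + 14 + 13 + 12 + 11 + 10 + 9 + 8 + 7 + 6 + 5 + 4 + 3 + 2 + 1 + 0
= 1596

1596


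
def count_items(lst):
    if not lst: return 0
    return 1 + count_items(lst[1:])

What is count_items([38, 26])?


count_items([38, 26]) = 1 + count_items([26])
count_items([26]) = 1 + count_items([])
count_items([]) = 0  (base case)
Unwinding: 1 + 1 + 0 = 2

2


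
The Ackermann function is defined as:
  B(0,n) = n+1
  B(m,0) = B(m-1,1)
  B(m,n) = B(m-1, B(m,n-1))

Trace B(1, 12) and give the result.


B(1, 12) = B(0, B(1, 11))
  B(1, 11) = B(0, B(1, 10))
    B(1, 10) = B(0, B(1, 9))
      B(1, 9) = B(0, B(1, 8))
        B(1, 8) = B(0, B(1, 7))
          B(1, 7) = B(0, B(1, 6))
          B(1, 6) = B(0, B(1, 5))
          B(1, 5) = B(0, B(1, 4))
          B(1, 4) = B(0, B(1, 3))
          B(1, 3) = B(0, B(1, 2))
          B(1, 2) = B(0, B(1, 1))
          B(1, 1) = B(0, B(1, 0))
          B(1, 0) = B(0, 1)
          B(0, 1) = 2
            = B(0, 2)
          B(0, 2) = 3
            = B(0, 3)
          B(0, 3) = 4
            = B(0, 4)
          B(0, 4) = 5
            = B(0, 5)
          B(0, 5) = 6
            = B(0, 6)
          B(0, 6) = 7
            = B(0, 7)
... (trace truncated)
Result: B(1, 12) = 14

14


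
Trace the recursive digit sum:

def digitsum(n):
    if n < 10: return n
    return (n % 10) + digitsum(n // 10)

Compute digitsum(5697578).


digitsum(5697578) = 8 + digitsum(569757)
digitsum(569757) = 7 + digitsum(56975)
digitsum(56975) = 5 + digitsum(5697)
digitsum(5697) = 7 + digitsum(569)
digitsum(569) = 9 + digitsum(56)
digitsum(56) = 6 + digitsum(5)
digitsum(5) = 5  (base case)
Total: 8 + 7 + 5 + 7 + 9 + 6 + 5 = 47

47


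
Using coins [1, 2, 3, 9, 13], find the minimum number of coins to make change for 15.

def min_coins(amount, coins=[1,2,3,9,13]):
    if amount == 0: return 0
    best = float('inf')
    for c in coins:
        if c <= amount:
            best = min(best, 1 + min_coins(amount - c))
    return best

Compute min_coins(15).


Building up with DP:
min_coins(0) = 0
min_coins(1) = min(1+min_coins(0)=1+0=1) = 1
min_coins(2) = min(1+min_coins(1)=1+1=2, 1+min_coins(0)=1+0=1) = 1
min_coins(3) = min(1+min_coins(2)=1+1=2, 1+min_coins(1)=1+1=2, 1+min_coins(0)=1+0=1) = 1
min_coins(4) = min(1+min_coins(3)=1+1=2, 1+min_coins(2)=1+1=2, 1+min_coins(1)=1+1=2) = 2
min_coins(5) = min(1+min_coins(4)=1+2=3, 1+min_coins(3)=1+1=2, 1+min_coins(2)=1+1=2) = 2
min_coins(6) = min(1+min_coins(5)=1+2=3, 1+min_coins(4)=1+2=3, 1+min_coins(3)=1+1=2) = 2
min_coins(7) = min(1+min_coins(6)=1+2=3, 1+min_coins(5)=1+2=3, 1+min_coins(4)=1+2=3) = 3
min_coins(8) = min(1+min_coins(7)=1+3=4, 1+min_coins(6)=1+2=3, 1+min_coins(5)=1+2=3) = 3
min_coins(9) = min(1+min_coins(8)=1+3=4, 1+min_coins(7)=1+3=4, 1+min_coins(6)=1+2=3, 1+min_coins(0)=1+0=1) = 1
min_coins(10) = min(1+min_coins(9)=1+1=2, 1+min_coins(8)=1+3=4, 1+min_coins(7)=1+3=4, 1+min_coins(1)=1+1=2) = 2
min_coins(11) = min(1+min_coins(10)=1+2=3, 1+min_coins(9)=1+1=2, 1+min_coins(8)=1+3=4, 1+min_coins(2)=1+1=2) = 2
min_coins(12) = min(1+min_coins(11)=1+2=3, 1+min_coins(10)=1+2=3, 1+min_coins(9)=1+1=2, 1+min_coins(3)=1+1=2) = 2
min_coins(13) = min(1+min_coins(12)=1+2=3, 1+min_coins(11)=1+2=3, 1+min_coins(10)=1+2=3, 1+min_coins(4)=1+2=3, 1+min_coins(0)=1+0=1) = 1
min_coins(14) = min(1+min_coins(13)=1+1=2, 1+min_coins(12)=1+2=3, 1+min_coins(11)=1+2=3, 1+min_coins(5)=1+2=3, 1+min_coins(1)=1+1=2) = 2
min_coins(15) = min(1+min_coins(14)=1+2=3, 1+min_coins(13)=1+1=2, 1+min_coins(12)=1+2=3, 1+min_coins(6)=1+2=3, 1+min_coins(2)=1+1=2) = 2

2


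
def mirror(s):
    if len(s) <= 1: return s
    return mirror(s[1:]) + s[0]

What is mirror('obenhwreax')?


mirror('obenhwreax') = mirror('benhwreax') + 'o'
mirror('benhwreax') = mirror('enhwreax') + 'b'
mirror('enhwreax') = mirror('nhwreax') + 'e'
mirror('nhwreax') = mirror('hwreax') + 'n'
mirror('hwreax') = mirror('wreax') + 'h'
mirror('wreax') = mirror('reax') + 'w'
mirror('reax') = mirror('eax') + 'r'
mirror('eax') = mirror('ax') + 'e'
mirror('ax') = mirror('x') + 'a'
mirror('x') = 'x'  (base case)
Concatenating: 'x' + 'a' + 'e' + 'r' + 'w' + 'h' + 'n' + 'e' + 'b' + 'o' = 'xaerwhnebo'

xaerwhnebo


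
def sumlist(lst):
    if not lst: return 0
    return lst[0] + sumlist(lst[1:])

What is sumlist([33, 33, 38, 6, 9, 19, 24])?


sumlist([33, 33, 38, 6, 9, 19, 24]) = 33 + sumlist([33, 38, 6, 9, 19, 24])
sumlist([33, 38, 6, 9, 19, 24]) = 33 + sumlist([38, 6, 9, 19, 24])
sumlist([38, 6, 9, 19, 24]) = 38 + sumlist([6, 9, 19, 24])
sumlist([6, 9, 19, 24]) = 6 + sumlist([9, 19, 24])
sumlist([9, 19, 24]) = 9 + sumlist([19, 24])
sumlist([19, 24]) = 19 + sumlist([24])
sumlist([24]) = 24 + sumlist([])
sumlist([]) = 0  (base case)
Total: 33 + 33 + 38 + 6 + 9 + 19 + 24 + 0 = 162

162


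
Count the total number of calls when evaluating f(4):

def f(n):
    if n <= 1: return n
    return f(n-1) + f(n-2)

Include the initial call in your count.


Let C(n) = total calls for f(n)
C(0) = 1, C(1) = 1
C(2) = 1 + C(1) + C(0) = 1 + 1 + 1 = 3
C(3) = 1 + C(2) + C(1) = 1 + 3 + 1 = 5
C(4) = 1 + C(3) + C(2) = 1 + 5 + 3 = 9

9


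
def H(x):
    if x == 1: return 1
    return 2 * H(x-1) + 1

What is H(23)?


H(23) = 2 * H(22) + 1
H(22) = 2 * H(21) + 1
H(21) = 2 * H(20) + 1
H(20) = 2 * H(19) + 1
H(19) = 2 * H(18) + 1
H(18) = 2 * H(17) + 1
H(17) = 2 * H(16) + 1
H(16) = 2 * H(15) + 1
H(15) = 2 * H(14) + 1
H(14) = 2 * H(13) + 1
H(13) = 2 * H(12) + 1
H(12) = 2 * H(11) + 1
H(11) = 2 * H(10) + 1
H(10) = 2 * H(9) + 1
H(9) = 2 * H(8) + 1
H(8) = 2 * H(7) + 1
H(7) = 2 * H(6) + 1
H(6) = 2 * H(5) + 1
H(5) = 2 * H(4) + 1
H(4) = 2 * H(3) + 1
H(3) = 2 * H(2) + 1
H(2) = 2 * H(1) + 1
H(1) = 1  (base case)
H(2) = 2 * 1 + 1 = 3
H(3) = 2 * 3 + 1 = 7
H(4) = 2 * 7 + 1 = 15
H(5) = 2 * 15 + 1 = 31
H(6) = 2 * 31 + 1 = 63
H(7) = 2 * 63 + 1 = 127
H(8) = 2 * 127 + 1 = 255
H(9) = 2 * 255 + 1 = 511
H(10) = 2 * 511 + 1 = 1023
H(11) = 2 * 1023 + 1 = 2047
H(12) = 2 * 2047 + 1 = 4095
H(13) = 2 * 4095 + 1 = 8191
H(14) = 2 * 8191 + 1 = 16383
H(15) = 2 * 16383 + 1 = 32767
H(16) = 2 * 32767 + 1 = 65535
H(17) = 2 * 65535 + 1 = 131071
H(18) = 2 * 131071 + 1 = 262143
H(19) = 2 * 262143 + 1 = 524287
H(20) = 2 * 524287 + 1 = 1048575
H(21) = 2 * 1048575 + 1 = 2097151
H(22) = 2 * 2097151 + 1 = 4194303
H(23) = 2 * 4194303 + 1 = 8388607

8388607


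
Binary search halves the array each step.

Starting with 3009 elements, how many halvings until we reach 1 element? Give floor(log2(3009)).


3009 / 2 = 1504
1504 / 2 = 752
752 / 2 = 376
376 / 2 = 188
188 / 2 = 94
94 / 2 = 47
47 / 2 = 23
23 / 2 = 11
11 / 2 = 5
5 / 2 = 2
2 / 2 = 1
Reached 1 after 11 halvings

11


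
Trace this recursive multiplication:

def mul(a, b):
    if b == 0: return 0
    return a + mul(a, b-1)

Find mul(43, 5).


mul(43, 5) = 43 + mul(43, 4)
mul(43, 4) = 43 + mul(43, 3)
mul(43, 3) = 43 + mul(43, 2)
mul(43, 2) = 43 + mul(43, 1)
mul(43, 1) = 43 + mul(43, 0)
mul(43, 0) = 0  (base case)
Total: 43 + 43 + 43 + 43 + 43 + 0 = 215

215


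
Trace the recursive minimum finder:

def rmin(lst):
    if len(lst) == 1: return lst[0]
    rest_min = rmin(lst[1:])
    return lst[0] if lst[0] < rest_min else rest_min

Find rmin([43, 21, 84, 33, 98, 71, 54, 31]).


rmin([43, 21, 84, 33, 98, 71, 54, 31]): compare 43 with rmin([21, 84, 33, 98, 71, 54, 31])
rmin([21, 84, 33, 98, 71, 54, 31]): compare 21 with rmin([84, 33, 98, 71, 54, 31])
rmin([84, 33, 98, 71, 54, 31]): compare 84 with rmin([33, 98, 71, 54, 31])
rmin([33, 98, 71, 54, 31]): compare 33 with rmin([98, 71, 54, 31])
rmin([98, 71, 54, 31]): compare 98 with rmin([71, 54, 31])
rmin([71, 54, 31]): compare 71 with rmin([54, 31])
rmin([54, 31]): compare 54 with rmin([31])
rmin([31]) = 31  (base case)
Compare 54 with 31 -> 31
Compare 71 with 31 -> 31
Compare 98 with 31 -> 31
Compare 33 with 31 -> 31
Compare 84 with 31 -> 31
Compare 21 with 31 -> 21
Compare 43 with 21 -> 21

21


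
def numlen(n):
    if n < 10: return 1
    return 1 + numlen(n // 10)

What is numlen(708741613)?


numlen(708741613) = 1 + numlen(70874161)
numlen(70874161) = 1 + numlen(7087416)
numlen(7087416) = 1 + numlen(708741)
numlen(708741) = 1 + numlen(70874)
numlen(70874) = 1 + numlen(7087)
numlen(7087) = 1 + numlen(708)
numlen(708) = 1 + numlen(70)
numlen(70) = 1 + numlen(7)
numlen(7) = 1  (base case: 7 < 10)
Unwinding: 1 + 1 + 1 + 1 + 1 + 1 + 1 + 1 + 1 = 9

9


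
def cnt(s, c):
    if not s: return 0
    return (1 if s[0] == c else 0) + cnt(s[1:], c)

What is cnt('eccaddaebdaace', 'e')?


s[0]='e' == 'e' -> 1
s[0]='c' != 'e' -> 0
s[0]='c' != 'e' -> 0
s[0]='a' != 'e' -> 0
s[0]='d' != 'e' -> 0
s[0]='d' != 'e' -> 0
s[0]='a' != 'e' -> 0
s[0]='e' == 'e' -> 1
s[0]='b' != 'e' -> 0
s[0]='d' != 'e' -> 0
s[0]='a' != 'e' -> 0
s[0]='a' != 'e' -> 0
s[0]='c' != 'e' -> 0
s[0]='e' == 'e' -> 1
Sum: 1 + 0 + 0 + 0 + 0 + 0 + 0 + 1 + 0 + 0 + 0 + 0 + 0 + 1 = 3

3


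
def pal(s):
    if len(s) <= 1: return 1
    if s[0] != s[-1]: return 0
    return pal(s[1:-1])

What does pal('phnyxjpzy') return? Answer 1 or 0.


pal('phnyxjpzy'): s[0]='p' != s[-1]='y' -> return 0
Result: 0 (not a palindrome)

0


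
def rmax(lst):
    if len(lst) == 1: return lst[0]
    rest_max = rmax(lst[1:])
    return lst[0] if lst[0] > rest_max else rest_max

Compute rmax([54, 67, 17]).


rmax([54, 67, 17]): compare 54 with rmax([67, 17])
rmax([67, 17]): compare 67 with rmax([17])
rmax([17]) = 17  (base case)
Compare 67 with 17 -> 67
Compare 54 with 67 -> 67

67


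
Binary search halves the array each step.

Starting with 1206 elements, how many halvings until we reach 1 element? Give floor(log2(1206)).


1206 / 2 = 603
603 / 2 = 301
301 / 2 = 150
150 / 2 = 75
75 / 2 = 37
37 / 2 = 18
18 / 2 = 9
9 / 2 = 4
4 / 2 = 2
2 / 2 = 1
Reached 1 after 10 halvings

10


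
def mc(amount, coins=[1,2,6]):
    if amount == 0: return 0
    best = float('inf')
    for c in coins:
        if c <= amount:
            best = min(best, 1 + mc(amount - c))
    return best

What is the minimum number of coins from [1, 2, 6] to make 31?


Building up with DP:
mc(0) = 0
mc(1) = min(1+mc(0)=1+0=1) = 1
mc(2) = min(1+mc(1)=1+1=2, 1+mc(0)=1+0=1) = 1
mc(3) = min(1+mc(2)=1+1=2, 1+mc(1)=1+1=2) = 2
mc(4) = min(1+mc(3)=1+2=3, 1+mc(2)=1+1=2) = 2
mc(5) = min(1+mc(4)=1+2=3, 1+mc(3)=1+2=3) = 3
mc(6) = min(1+mc(5)=1+3=4, 1+mc(4)=1+2=3, 1+mc(0)=1+0=1) = 1
mc(7) = min(1+mc(6)=1+1=2, 1+mc(5)=1+3=4, 1+mc(1)=1+1=2) = 2
mc(8) = min(1+mc(7)=1+2=3, 1+mc(6)=1+1=2, 1+mc(2)=1+1=2) = 2
mc(9) = min(1+mc(8)=1+2=3, 1+mc(7)=1+2=3, 1+mc(3)=1+2=3) = 3
mc(10) = min(1+mc(9)=1+3=4, 1+mc(8)=1+2=3, 1+mc(4)=1+2=3) = 3
mc(11) = min(1+mc(10)=1+3=4, 1+mc(9)=1+3=4, 1+mc(5)=1+3=4) = 4
mc(12) = min(1+mc(11)=1+4=5, 1+mc(10)=1+3=4, 1+mc(6)=1+1=2) = 2
mc(13) = min(1+mc(12)=1+2=3, 1+mc(11)=1+4=5, 1+mc(7)=1+2=3) = 3
mc(14) = min(1+mc(13)=1+3=4, 1+mc(12)=1+2=3, 1+mc(8)=1+2=3) = 3
mc(15) = min(1+mc(14)=1+3=4, 1+mc(13)=1+3=4, 1+mc(9)=1+3=4) = 4
mc(16) = min(1+mc(15)=1+4=5, 1+mc(14)=1+3=4, 1+mc(10)=1+3=4) = 4
mc(17) = min(1+mc(16)=1+4=5, 1+mc(15)=1+4=5, 1+mc(11)=1+4=5) = 5
mc(18) = min(1+mc(17)=1+5=6, 1+mc(16)=1+4=5, 1+mc(12)=1+2=3) = 3
mc(19) = min(1+mc(18)=1+3=4, 1+mc(17)=1+5=6, 1+mc(13)=1+3=4) = 4
mc(20) = min(1+mc(19)=1+4=5, 1+mc(18)=1+3=4, 1+mc(14)=1+3=4) = 4
mc(21) = min(1+mc(20)=1+4=5, 1+mc(19)=1+4=5, 1+mc(15)=1+4=5) = 5
mc(22) = min(1+mc(21)=1+5=6, 1+mc(20)=1+4=5, 1+mc(16)=1+4=5) = 5
mc(23) = min(1+mc(22)=1+5=6, 1+mc(21)=1+5=6, 1+mc(17)=1+5=6) = 6
mc(24) = min(1+mc(23)=1+6=7, 1+mc(22)=1+5=6, 1+mc(18)=1+3=4) = 4
mc(25) = min(1+mc(24)=1+4=5, 1+mc(23)=1+6=7, 1+mc(19)=1+4=5) = 5
mc(26) = min(1+mc(25)=1+5=6, 1+mc(24)=1+4=5, 1+mc(20)=1+4=5) = 5
mc(27) = min(1+mc(26)=1+5=6, 1+mc(25)=1+5=6, 1+mc(21)=1+5=6) = 6
mc(28) = min(1+mc(27)=1+6=7, 1+mc(26)=1+5=6, 1+mc(22)=1+5=6) = 6
mc(29) = min(1+mc(28)=1+6=7, 1+mc(27)=1+6=7, 1+mc(23)=1+6=7) = 7
mc(30) = min(1+mc(29)=1+7=8, 1+mc(28)=1+6=7, 1+mc(24)=1+4=5) = 5
mc(31) = min(1+mc(30)=1+5=6, 1+mc(29)=1+7=8, 1+mc(25)=1+5=6) = 6

6


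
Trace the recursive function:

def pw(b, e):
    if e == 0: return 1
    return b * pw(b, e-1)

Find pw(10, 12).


pw(10, 12)
= 10 * pw(10, 11)
= 10 * 10 * pw(10, 10)
= 10 * 10 * 10 * pw(10, 9)
= 10 * 10 * 10 * 10 * pw(10, 8)
= 10 * 10 * 10 * 10 * 10 * pw(10, 7)
= 10 * 10 * 10 * 10 * 10 * 10 * pw(10, 6)
= 10 * 10 * 10 * 10 * 10 * 10 * 10 * pw(10, 5)
= 10 * 10 * 10 * 10 * 10 * 10 * 10 * 10 * pw(10, 4)
= 10 * 10 * 10 * 10 * 10 * 10 * 10 * 10 * 10 * pw(10, 3)
= 10 * 10 * 10 * 10 * 10 * 10 * 10 * 10 * 10 * 10 * pw(10, 2)
= 10 * 10 * 10 * 10 * 10 * 10 * 10 * 10 * 10 * 10 * 10 * pw(10, 1)
= 10 * 10 * 10 * 10 * 10 * 10 * 10 * 10 * 10 * 10 * 10 * 10 * pw(10, 0)
= 10 * 10 * 10 * 10 * 10 * 10 * 10 * 10 * 10 * 10 * 10 * 10 * 1
= 1000000000000

1000000000000


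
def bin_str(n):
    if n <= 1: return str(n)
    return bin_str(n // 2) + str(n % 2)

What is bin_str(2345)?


bin_str(2345) = bin_str(1172) + '1'
bin_str(1172) = bin_str(586) + '0'
bin_str(586) = bin_str(293) + '0'
bin_str(293) = bin_str(146) + '1'
bin_str(146) = bin_str(73) + '0'
bin_str(73) = bin_str(36) + '1'
bin_str(36) = bin_str(18) + '0'
bin_str(18) = bin_str(9) + '0'
bin_str(9) = bin_str(4) + '1'
bin_str(4) = bin_str(2) + '0'
bin_str(2) = bin_str(1) + '0'
bin_str(1) = '1'  (base case)
Concatenating: '1' + '0' + '0' + '1' + '0' + '0' + '1' + '0' + '1' + '0' + '0' + '1' = '100100101001'

100100101001


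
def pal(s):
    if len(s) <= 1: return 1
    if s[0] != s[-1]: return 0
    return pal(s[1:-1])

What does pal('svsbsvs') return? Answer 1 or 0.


pal('svsbsvs'): s[0]='s' == s[-1]='s' -> check pal('vsbsv')
pal('vsbsv'): s[0]='v' == s[-1]='v' -> check pal('sbs')
pal('sbs'): s[0]='s' == s[-1]='s' -> check pal('b')
pal('b'): len <= 1 -> return 1  (base case)
Result: 1 (palindrome)

1


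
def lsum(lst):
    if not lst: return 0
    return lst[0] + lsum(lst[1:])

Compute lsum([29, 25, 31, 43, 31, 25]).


lsum([29, 25, 31, 43, 31, 25]) = 29 + lsum([25, 31, 43, 31, 25])
lsum([25, 31, 43, 31, 25]) = 25 + lsum([31, 43, 31, 25])
lsum([31, 43, 31, 25]) = 31 + lsum([43, 31, 25])
lsum([43, 31, 25]) = 43 + lsum([31, 25])
lsum([31, 25]) = 31 + lsum([25])
lsum([25]) = 25 + lsum([])
lsum([]) = 0  (base case)
Total: 29 + 25 + 31 + 43 + 31 + 25 + 0 = 184

184


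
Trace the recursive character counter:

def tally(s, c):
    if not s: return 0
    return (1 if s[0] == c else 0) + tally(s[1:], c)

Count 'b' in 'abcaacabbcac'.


s[0]='a' != 'b' -> 0
s[0]='b' == 'b' -> 1
s[0]='c' != 'b' -> 0
s[0]='a' != 'b' -> 0
s[0]='a' != 'b' -> 0
s[0]='c' != 'b' -> 0
s[0]='a' != 'b' -> 0
s[0]='b' == 'b' -> 1
s[0]='b' == 'b' -> 1
s[0]='c' != 'b' -> 0
s[0]='a' != 'b' -> 0
s[0]='c' != 'b' -> 0
Sum: 0 + 1 + 0 + 0 + 0 + 0 + 0 + 1 + 1 + 0 + 0 + 0 = 3

3


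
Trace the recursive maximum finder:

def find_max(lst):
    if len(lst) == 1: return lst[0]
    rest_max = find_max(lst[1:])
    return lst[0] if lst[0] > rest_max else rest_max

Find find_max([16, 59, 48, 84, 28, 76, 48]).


find_max([16, 59, 48, 84, 28, 76, 48]): compare 16 with find_max([59, 48, 84, 28, 76, 48])
find_max([59, 48, 84, 28, 76, 48]): compare 59 with find_max([48, 84, 28, 76, 48])
find_max([48, 84, 28, 76, 48]): compare 48 with find_max([84, 28, 76, 48])
find_max([84, 28, 76, 48]): compare 84 with find_max([28, 76, 48])
find_max([28, 76, 48]): compare 28 with find_max([76, 48])
find_max([76, 48]): compare 76 with find_max([48])
find_max([48]) = 48  (base case)
Compare 76 with 48 -> 76
Compare 28 with 76 -> 76
Compare 84 with 76 -> 84
Compare 48 with 84 -> 84
Compare 59 with 84 -> 84
Compare 16 with 84 -> 84

84


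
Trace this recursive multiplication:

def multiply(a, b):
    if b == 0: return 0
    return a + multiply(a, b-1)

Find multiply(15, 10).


multiply(15, 10) = 15 + multiply(15, 9)
multiply(15, 9) = 15 + multiply(15, 8)
multiply(15, 8) = 15 + multiply(15, 7)
multiply(15, 7) = 15 + multiply(15, 6)
multiply(15, 6) = 15 + multiply(15, 5)
multiply(15, 5) = 15 + multiply(15, 4)
multiply(15, 4) = 15 + multiply(15, 3)
multiply(15, 3) = 15 + multiply(15, 2)
multiply(15, 2) = 15 + multiply(15, 1)
multiply(15, 1) = 15 + multiply(15, 0)
multiply(15, 0) = 0  (base case)
Total: 15 + 15 + 15 + 15 + 15 + 15 + 15 + 15 + 15 + 15 + 0 = 150

150


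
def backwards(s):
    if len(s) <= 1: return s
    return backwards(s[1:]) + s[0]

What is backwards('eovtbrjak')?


backwards('eovtbrjak') = backwards('ovtbrjak') + 'e'
backwards('ovtbrjak') = backwards('vtbrjak') + 'o'
backwards('vtbrjak') = backwards('tbrjak') + 'v'
backwards('tbrjak') = backwards('brjak') + 't'
backwards('brjak') = backwards('rjak') + 'b'
backwards('rjak') = backwards('jak') + 'r'
backwards('jak') = backwards('ak') + 'j'
backwards('ak') = backwards('k') + 'a'
backwards('k') = 'k'  (base case)
Concatenating: 'k' + 'a' + 'j' + 'r' + 'b' + 't' + 'v' + 'o' + 'e' = 'kajrbtvoe'

kajrbtvoe


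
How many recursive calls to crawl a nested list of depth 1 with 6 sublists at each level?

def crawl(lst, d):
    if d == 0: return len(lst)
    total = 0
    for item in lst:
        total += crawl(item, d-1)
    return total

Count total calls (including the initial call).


At depth 0 (root): 1 call
At depth 1: each of 1 parents calls crawl on 6 children = 6 calls
Total: 1 + 6 = 7

7


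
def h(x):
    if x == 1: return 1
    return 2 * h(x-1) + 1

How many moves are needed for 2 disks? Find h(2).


h(2) = 2 * h(1) + 1
h(1) = 1  (base case)
h(2) = 2 * 1 + 1 = 3

3


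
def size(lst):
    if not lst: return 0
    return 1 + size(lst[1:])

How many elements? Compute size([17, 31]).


size([17, 31]) = 1 + size([31])
size([31]) = 1 + size([])
size([]) = 0  (base case)
Unwinding: 1 + 1 + 0 = 2

2


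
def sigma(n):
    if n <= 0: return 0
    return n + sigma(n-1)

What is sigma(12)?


sigma(12)
= 12 + 11 + 10 + 9 + 8 + 7 + 6 + 5 + 4 + 3 + 2 + 1 + sigma(0)
= 12 + 11 + 10 + 9 + 8 + 7 + 6 + 5 + 4 + 3 + 2 + 1 + 0
= 78

78


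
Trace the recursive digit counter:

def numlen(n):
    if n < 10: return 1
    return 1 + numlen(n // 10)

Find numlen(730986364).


numlen(730986364) = 1 + numlen(73098636)
numlen(73098636) = 1 + numlen(7309863)
numlen(7309863) = 1 + numlen(730986)
numlen(730986) = 1 + numlen(73098)
numlen(73098) = 1 + numlen(7309)
numlen(7309) = 1 + numlen(730)
numlen(730) = 1 + numlen(73)
numlen(73) = 1 + numlen(7)
numlen(7) = 1  (base case: 7 < 10)
Unwinding: 1 + 1 + 1 + 1 + 1 + 1 + 1 + 1 + 1 = 9

9


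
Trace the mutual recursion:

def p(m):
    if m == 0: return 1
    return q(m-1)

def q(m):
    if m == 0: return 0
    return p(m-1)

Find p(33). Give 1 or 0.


p(33) = q(32)
q(32) = p(31)
p(31) = q(30)
q(30) = p(29)
p(29) = q(28)
q(28) = p(27)
p(27) = q(26)
q(26) = p(25)
p(25) = q(24)
q(24) = p(23)
p(23) = q(22)
q(22) = p(21)
p(21) = q(20)
q(20) = p(19)
p(19) = q(18)
q(18) = p(17)
p(17) = q(16)
q(16) = p(15)
p(15) = q(14)
q(14) = p(13)
p(13) = q(12)
q(12) = p(11)
p(11) = q(10)
q(10) = p(9)
p(9) = q(8)
q(8) = p(7)
p(7) = q(6)
q(6) = p(5)
p(5) = q(4)
q(4) = p(3)
p(3) = q(2)
q(2) = p(1)
p(1) = q(0)
q(0) = 0  (base case)
Result: 0

0


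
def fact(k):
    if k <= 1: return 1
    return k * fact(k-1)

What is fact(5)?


fact(5)
= 5 * fact(4)
= 5 * 4 * fact(3)
= 5 * 4 * 3 * fact(2)
= 5 * 4 * 3 * 2 * fact(1)
= 5 * 4 * 3 * 2 * 1
= 120

120


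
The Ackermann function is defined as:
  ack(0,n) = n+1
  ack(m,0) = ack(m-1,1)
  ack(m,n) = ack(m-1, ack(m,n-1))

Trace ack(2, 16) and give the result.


ack(2, 16) = ack(1, ack(2, 15))
  ack(2, 15) = ack(1, ack(2, 14))
    ack(2, 14) = ack(1, ack(2, 13))
      ack(2, 13) = ack(1, ack(2, 12))
        ack(2, 12) = ack(1, ack(2, 11))
          ack(2, 11) = ack(1, ack(2, 10))
          ack(2, 10) = ack(1, ack(2, 9))
          ack(2, 9) = ack(1, ack(2, 8))
          ack(2, 8) = ack(1, ack(2, 7))
          ack(2, 7) = ack(1, ack(2, 6))
          ack(2, 6) = ack(1, ack(2, 5))
          ack(2, 5) = ack(1, ack(2, 4))
          ack(2, 4) = ack(1, ack(2, 3))
          ack(2, 3) = ack(1, ack(2, 2))
          ack(2, 2) = ack(1, ack(2, 1))
          ack(2, 1) = ack(1, ack(2, 0))
          ack(2, 0) = ack(1, 1)
          ack(1, 1) = ack(0, ack(1, 0))
          ack(1, 0) = ack(0, 1)
          ack(0, 1) = 2
            = ack(0, 2)
          ack(0, 2) = 3
            = ack(1, 3)
          ack(1, 3) = ack(0, ack(1, 2))
          ack(1, 2) = ack(0, ack(1, 1))
... (trace truncated)
Result: ack(2, 16) = 35

35


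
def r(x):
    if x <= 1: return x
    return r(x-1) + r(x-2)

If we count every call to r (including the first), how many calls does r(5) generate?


Let C(n) = total calls for r(n)
C(0) = 1, C(1) = 1
C(2) = 1 + C(1) + C(0) = 1 + 1 + 1 = 3
C(3) = 1 + C(2) + C(1) = 1 + 3 + 1 = 5
C(4) = 1 + C(3) + C(2) = 1 + 5 + 3 = 9
C(5) = 1 + C(4) + C(3) = 1 + 9 + 5 = 15

15


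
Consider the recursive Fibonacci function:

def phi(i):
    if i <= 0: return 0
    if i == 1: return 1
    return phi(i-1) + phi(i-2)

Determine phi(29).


Computing phi(29) bottom-up:
phi(0) = 0
phi(1) = 1
phi(2) = phi(1) + phi(0) = 1 + 0 = 1
phi(3) = phi(2) + phi(1) = 1 + 1 = 2
phi(4) = phi(3) + phi(2) = 2 + 1 = 3
phi(5) = phi(4) + phi(3) = 3 + 2 = 5
phi(6) = phi(5) + phi(4) = 5 + 3 = 8
phi(7) = phi(6) + phi(5) = 8 + 5 = 13
phi(8) = phi(7) + phi(6) = 13 + 8 = 21
phi(9) = phi(8) + phi(7) = 21 + 13 = 34
phi(10) = phi(9) + phi(8) = 34 + 21 = 55
phi(11) = phi(10) + phi(9) = 55 + 34 = 89
phi(12) = phi(11) + phi(10) = 89 + 55 = 144
phi(13) = phi(12) + phi(11) = 144 + 89 = 233
phi(14) = phi(13) + phi(12) = 233 + 144 = 377
phi(15) = phi(14) + phi(13) = 377 + 233 = 610
phi(16) = phi(15) + phi(14) = 610 + 377 = 987
phi(17) = phi(16) + phi(15) = 987 + 610 = 1597
phi(18) = phi(17) + phi(16) = 1597 + 987 = 2584
phi(19) = phi(18) + phi(17) = 2584 + 1597 = 4181
phi(20) = phi(19) + phi(18) = 4181 + 2584 = 6765
phi(21) = phi(20) + phi(19) = 6765 + 4181 = 10946
phi(22) = phi(21) + phi(20) = 10946 + 6765 = 17711
phi(23) = phi(22) + phi(21) = 17711 + 10946 = 28657
phi(24) = phi(23) + phi(22) = 28657 + 17711 = 46368
phi(25) = phi(24) + phi(23) = 46368 + 28657 = 75025
phi(26) = phi(25) + phi(24) = 75025 + 46368 = 121393
phi(27) = phi(26) + phi(25) = 121393 + 75025 = 196418
phi(28) = phi(27) + phi(26) = 196418 + 121393 = 317811
phi(29) = phi(28) + phi(27) = 317811 + 196418 = 514229

514229


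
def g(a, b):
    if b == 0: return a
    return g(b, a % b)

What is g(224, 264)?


g(224, 264) = g(264, 224)
g(264, 224) = g(224, 40)
g(224, 40) = g(40, 24)
g(40, 24) = g(24, 16)
g(24, 16) = g(16, 8)
g(16, 8) = g(8, 0)
g(8, 0) = 8  (base case)

8


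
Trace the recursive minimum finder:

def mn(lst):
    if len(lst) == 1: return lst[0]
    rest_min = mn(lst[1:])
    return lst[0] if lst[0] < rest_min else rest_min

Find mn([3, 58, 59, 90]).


mn([3, 58, 59, 90]): compare 3 with mn([58, 59, 90])
mn([58, 59, 90]): compare 58 with mn([59, 90])
mn([59, 90]): compare 59 with mn([90])
mn([90]) = 90  (base case)
Compare 59 with 90 -> 59
Compare 58 with 59 -> 58
Compare 3 with 58 -> 3

3


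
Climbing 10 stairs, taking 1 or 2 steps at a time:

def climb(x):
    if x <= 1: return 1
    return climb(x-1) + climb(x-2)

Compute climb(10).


Building up from base cases:
climb(0) = 1
climb(1) = 1
climb(2) = climb(1) + climb(0) = 1 + 1 = 2
climb(3) = climb(2) + climb(1) = 2 + 1 = 3
climb(4) = climb(3) + climb(2) = 3 + 2 = 5
climb(5) = climb(4) + climb(3) = 5 + 3 = 8
climb(6) = climb(5) + climb(4) = 8 + 5 = 13
climb(7) = climb(6) + climb(5) = 13 + 8 = 21
climb(8) = climb(7) + climb(6) = 21 + 13 = 34
climb(9) = climb(8) + climb(7) = 34 + 21 = 55
climb(10) = climb(9) + climb(8) = 55 + 34 = 89

89


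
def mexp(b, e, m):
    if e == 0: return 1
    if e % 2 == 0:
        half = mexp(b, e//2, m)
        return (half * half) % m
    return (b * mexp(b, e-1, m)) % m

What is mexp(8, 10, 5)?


mexp(8, 10, 5): e is even, compute mexp(8, 5, 5)
  mexp(8, 5, 5): e is odd, compute mexp(8, 4, 5)
    mexp(8, 4, 5): e is even, compute mexp(8, 2, 5)
      mexp(8, 2, 5): e is even, compute mexp(8, 1, 5)
        mexp(8, 1, 5): e is odd, compute mexp(8, 0, 5)
          mexp(8, 0, 5) = 1
        (8 * 1) % 5 = 3
      half=3, (3*3) % 5 = 4
    half=4, (4*4) % 5 = 1
  (8 * 1) % 5 = 3
half=3, (3*3) % 5 = 4

4


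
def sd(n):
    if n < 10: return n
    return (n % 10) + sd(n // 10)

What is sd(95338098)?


sd(95338098) = 8 + sd(9533809)
sd(9533809) = 9 + sd(953380)
sd(953380) = 0 + sd(95338)
sd(95338) = 8 + sd(9533)
sd(9533) = 3 + sd(953)
sd(953) = 3 + sd(95)
sd(95) = 5 + sd(9)
sd(9) = 9  (base case)
Total: 8 + 9 + 0 + 8 + 3 + 3 + 5 + 9 = 45

45


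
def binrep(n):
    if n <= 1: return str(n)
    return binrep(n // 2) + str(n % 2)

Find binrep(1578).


binrep(1578) = binrep(789) + '0'
binrep(789) = binrep(394) + '1'
binrep(394) = binrep(197) + '0'
binrep(197) = binrep(98) + '1'
binrep(98) = binrep(49) + '0'
binrep(49) = binrep(24) + '1'
binrep(24) = binrep(12) + '0'
binrep(12) = binrep(6) + '0'
binrep(6) = binrep(3) + '0'
binrep(3) = binrep(1) + '1'
binrep(1) = '1'  (base case)
Concatenating: '1' + '1' + '0' + '0' + '0' + '1' + '0' + '1' + '0' + '1' + '0' = '11000101010'

11000101010


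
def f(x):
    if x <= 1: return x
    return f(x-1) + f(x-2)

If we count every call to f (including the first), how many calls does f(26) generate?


Let C(n) = total calls for f(n)
C(0) = 1, C(1) = 1
C(2) = 1 + C(1) + C(0) = 1 + 1 + 1 = 3
C(3) = 1 + C(2) + C(1) = 1 + 3 + 1 = 5
C(4) = 1 + C(3) + C(2) = 1 + 5 + 3 = 9
C(5) = 1 + C(4) + C(3) = 1 + 9 + 5 = 15
C(6) = 1 + C(5) + C(4) = 1 + 15 + 9 = 25
C(7) = 1 + C(6) + C(5) = 1 + 25 + 15 = 41
C(8) = 1 + C(7) + C(6) = 1 + 41 + 25 = 67
C(9) = 1 + C(8) + C(7) = 1 + 67 + 41 = 109
C(10) = 1 + C(9) + C(8) = 1 + 109 + 67 = 177
C(11) = 1 + C(10) + C(9) = 1 + 177 + 109 = 287
C(12) = 1 + C(11) + C(10) = 1 + 287 + 177 = 465
C(13) = 1 + C(12) + C(11) = 1 + 465 + 287 = 753
C(14) = 1 + C(13) + C(12) = 1 + 753 + 465 = 1219
C(15) = 1 + C(14) + C(13) = 1 + 1219 + 753 = 1973
C(16) = 1 + C(15) + C(14) = 1 + 1973 + 1219 = 3193
C(17) = 1 + C(16) + C(15) = 1 + 3193 + 1973 = 5167
C(18) = 1 + C(17) + C(16) = 1 + 5167 + 3193 = 8361
C(19) = 1 + C(18) + C(17) = 1 + 8361 + 5167 = 13529
C(20) = 1 + C(19) + C(18) = 1 + 13529 + 8361 = 21891
C(21) = 1 + C(20) + C(19) = 1 + 21891 + 13529 = 35421
C(22) = 1 + C(21) + C(20) = 1 + 35421 + 21891 = 57313
C(23) = 1 + C(22) + C(21) = 1 + 57313 + 35421 = 92735
C(24) = 1 + C(23) + C(22) = 1 + 92735 + 57313 = 150049
C(25) = 1 + C(24) + C(23) = 1 + 150049 + 92735 = 242785
C(26) = 1 + C(25) + C(24) = 1 + 242785 + 150049 = 392835

392835


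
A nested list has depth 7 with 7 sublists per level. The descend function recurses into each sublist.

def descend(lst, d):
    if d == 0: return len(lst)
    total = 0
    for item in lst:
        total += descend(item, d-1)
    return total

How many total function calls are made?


At depth 0 (root): 1 call
At depth 1: each of 1 parents calls descend on 7 children = 7 calls
At depth 2: each of 7 parents calls descend on 7 children = 49 calls
At depth 3: each of 49 parents calls descend on 7 children = 343 calls
At depth 4: each of 343 parents calls descend on 7 children = 2401 calls
At depth 5: each of 2401 parents calls descend on 7 children = 16807 calls
At depth 6: each of 16807 parents calls descend on 7 children = 117649 calls
At depth 7: each of 117649 parents calls descend on 7 children = 823543 calls
Total: 1 + 7 + 49 + 343 + 2401 + 16807 + 117649 + 823543 = 960800

960800


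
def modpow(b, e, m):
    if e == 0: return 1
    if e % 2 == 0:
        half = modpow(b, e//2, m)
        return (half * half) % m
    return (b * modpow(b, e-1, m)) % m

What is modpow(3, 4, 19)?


modpow(3, 4, 19): e is even, compute modpow(3, 2, 19)
  modpow(3, 2, 19): e is even, compute modpow(3, 1, 19)
    modpow(3, 1, 19): e is odd, compute modpow(3, 0, 19)
      modpow(3, 0, 19) = 1
    (3 * 1) % 19 = 3
  half=3, (3*3) % 19 = 9
half=9, (9*9) % 19 = 5

5


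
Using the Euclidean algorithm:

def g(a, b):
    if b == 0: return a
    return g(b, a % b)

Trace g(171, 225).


g(171, 225) = g(225, 171)
g(225, 171) = g(171, 54)
g(171, 54) = g(54, 9)
g(54, 9) = g(9, 0)
g(9, 0) = 9  (base case)

9


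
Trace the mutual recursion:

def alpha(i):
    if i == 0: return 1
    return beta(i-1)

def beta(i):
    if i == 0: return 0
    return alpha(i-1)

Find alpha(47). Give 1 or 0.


alpha(47) = beta(46)
beta(46) = alpha(45)
alpha(45) = beta(44)
beta(44) = alpha(43)
alpha(43) = beta(42)
beta(42) = alpha(41)
alpha(41) = beta(40)
beta(40) = alpha(39)
alpha(39) = beta(38)
beta(38) = alpha(37)
alpha(37) = beta(36)
beta(36) = alpha(35)
alpha(35) = beta(34)
beta(34) = alpha(33)
alpha(33) = beta(32)
beta(32) = alpha(31)
alpha(31) = beta(30)
beta(30) = alpha(29)
alpha(29) = beta(28)
beta(28) = alpha(27)
alpha(27) = beta(26)
beta(26) = alpha(25)
alpha(25) = beta(24)
beta(24) = alpha(23)
alpha(23) = beta(22)
beta(22) = alpha(21)
alpha(21) = beta(20)
beta(20) = alpha(19)
alpha(19) = beta(18)
beta(18) = alpha(17)
alpha(17) = beta(16)
beta(16) = alpha(15)
alpha(15) = beta(14)
beta(14) = alpha(13)
alpha(13) = beta(12)
beta(12) = alpha(11)
alpha(11) = beta(10)
beta(10) = alpha(9)
alpha(9) = beta(8)
beta(8) = alpha(7)
alpha(7) = beta(6)
beta(6) = alpha(5)
alpha(5) = beta(4)
beta(4) = alpha(3)
alpha(3) = beta(2)
beta(2) = alpha(1)
alpha(1) = beta(0)
beta(0) = 0  (base case)
Result: 0

0


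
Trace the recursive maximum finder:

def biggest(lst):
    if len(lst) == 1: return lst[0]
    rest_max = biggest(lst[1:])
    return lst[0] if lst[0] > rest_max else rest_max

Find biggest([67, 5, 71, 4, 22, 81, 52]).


biggest([67, 5, 71, 4, 22, 81, 52]): compare 67 with biggest([5, 71, 4, 22, 81, 52])
biggest([5, 71, 4, 22, 81, 52]): compare 5 with biggest([71, 4, 22, 81, 52])
biggest([71, 4, 22, 81, 52]): compare 71 with biggest([4, 22, 81, 52])
biggest([4, 22, 81, 52]): compare 4 with biggest([22, 81, 52])
biggest([22, 81, 52]): compare 22 with biggest([81, 52])
biggest([81, 52]): compare 81 with biggest([52])
biggest([52]) = 52  (base case)
Compare 81 with 52 -> 81
Compare 22 with 81 -> 81
Compare 4 with 81 -> 81
Compare 71 with 81 -> 81
Compare 5 with 81 -> 81
Compare 67 with 81 -> 81

81


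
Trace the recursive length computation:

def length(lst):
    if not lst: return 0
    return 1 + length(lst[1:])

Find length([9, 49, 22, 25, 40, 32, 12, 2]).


length([9, 49, 22, 25, 40, 32, 12, 2]) = 1 + length([49, 22, 25, 40, 32, 12, 2])
length([49, 22, 25, 40, 32, 12, 2]) = 1 + length([22, 25, 40, 32, 12, 2])
length([22, 25, 40, 32, 12, 2]) = 1 + length([25, 40, 32, 12, 2])
length([25, 40, 32, 12, 2]) = 1 + length([40, 32, 12, 2])
length([40, 32, 12, 2]) = 1 + length([32, 12, 2])
length([32, 12, 2]) = 1 + length([12, 2])
length([12, 2]) = 1 + length([2])
length([2]) = 1 + length([])
length([]) = 0  (base case)
Unwinding: 1 + 1 + 1 + 1 + 1 + 1 + 1 + 1 + 0 = 8

8


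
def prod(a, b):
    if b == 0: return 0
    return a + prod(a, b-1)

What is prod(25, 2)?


prod(25, 2) = 25 + prod(25, 1)
prod(25, 1) = 25 + prod(25, 0)
prod(25, 0) = 0  (base case)
Total: 25 + 25 + 0 = 50

50


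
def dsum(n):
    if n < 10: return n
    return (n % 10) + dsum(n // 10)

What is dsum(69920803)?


dsum(69920803) = 3 + dsum(6992080)
dsum(6992080) = 0 + dsum(699208)
dsum(699208) = 8 + dsum(69920)
dsum(69920) = 0 + dsum(6992)
dsum(6992) = 2 + dsum(699)
dsum(699) = 9 + dsum(69)
dsum(69) = 9 + dsum(6)
dsum(6) = 6  (base case)
Total: 3 + 0 + 8 + 0 + 2 + 9 + 9 + 6 = 37

37


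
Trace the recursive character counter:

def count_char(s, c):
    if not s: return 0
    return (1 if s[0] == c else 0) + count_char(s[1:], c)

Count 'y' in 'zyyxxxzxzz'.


s[0]='z' != 'y' -> 0
s[0]='y' == 'y' -> 1
s[0]='y' == 'y' -> 1
s[0]='x' != 'y' -> 0
s[0]='x' != 'y' -> 0
s[0]='x' != 'y' -> 0
s[0]='z' != 'y' -> 0
s[0]='x' != 'y' -> 0
s[0]='z' != 'y' -> 0
s[0]='z' != 'y' -> 0
Sum: 0 + 1 + 1 + 0 + 0 + 0 + 0 + 0 + 0 + 0 = 2

2


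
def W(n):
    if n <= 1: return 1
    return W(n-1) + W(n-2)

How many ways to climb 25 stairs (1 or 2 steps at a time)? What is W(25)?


Building up from base cases:
W(0) = 1
W(1) = 1
W(2) = W(1) + W(0) = 1 + 1 = 2
W(3) = W(2) + W(1) = 2 + 1 = 3
W(4) = W(3) + W(2) = 3 + 2 = 5
W(5) = W(4) + W(3) = 5 + 3 = 8
W(6) = W(5) + W(4) = 8 + 5 = 13
W(7) = W(6) + W(5) = 13 + 8 = 21
W(8) = W(7) + W(6) = 21 + 13 = 34
W(9) = W(8) + W(7) = 34 + 21 = 55
W(10) = W(9) + W(8) = 55 + 34 = 89
W(11) = W(10) + W(9) = 89 + 55 = 144
W(12) = W(11) + W(10) = 144 + 89 = 233
W(13) = W(12) + W(11) = 233 + 144 = 377
W(14) = W(13) + W(12) = 377 + 233 = 610
W(15) = W(14) + W(13) = 610 + 377 = 987
W(16) = W(15) + W(14) = 987 + 610 = 1597
W(17) = W(16) + W(15) = 1597 + 987 = 2584
W(18) = W(17) + W(16) = 2584 + 1597 = 4181
W(19) = W(18) + W(17) = 4181 + 2584 = 6765
W(20) = W(19) + W(18) = 6765 + 4181 = 10946
W(21) = W(20) + W(19) = 10946 + 6765 = 17711
W(22) = W(21) + W(20) = 17711 + 10946 = 28657
W(23) = W(22) + W(21) = 28657 + 17711 = 46368
W(24) = W(23) + W(22) = 46368 + 28657 = 75025
W(25) = W(24) + W(23) = 75025 + 46368 = 121393

121393
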